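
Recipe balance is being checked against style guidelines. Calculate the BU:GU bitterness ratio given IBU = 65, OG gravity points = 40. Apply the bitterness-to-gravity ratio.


BU:GU = IBU / OG_points
BU:GU = 65 / 40

1.6250


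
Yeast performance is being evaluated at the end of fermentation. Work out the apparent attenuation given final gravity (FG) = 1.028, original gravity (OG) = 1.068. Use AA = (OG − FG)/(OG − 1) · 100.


AA = (1.068 − 1.028)/(1.068 − 1) · 100

58.8235 %


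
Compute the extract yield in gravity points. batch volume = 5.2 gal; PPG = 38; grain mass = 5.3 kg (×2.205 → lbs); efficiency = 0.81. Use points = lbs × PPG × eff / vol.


lbs = 5.3 × 2.205 = 11.6865
points = 11.6865 × 38 × 0.81 / 5.2

69.1751 points


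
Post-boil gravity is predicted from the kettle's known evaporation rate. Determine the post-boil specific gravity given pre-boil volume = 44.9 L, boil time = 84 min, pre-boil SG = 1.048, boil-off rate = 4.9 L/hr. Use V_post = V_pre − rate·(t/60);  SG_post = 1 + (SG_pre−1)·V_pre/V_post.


V_post = 44.9 − 4.9·(84/60) = 38.0400
SG_post = 1 + (1.048 − 1)·44.9/38.0400

1.0567


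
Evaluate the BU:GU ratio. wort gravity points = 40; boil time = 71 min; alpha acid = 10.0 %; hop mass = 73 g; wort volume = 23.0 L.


U = 1.65·0.000125^(GP/1000)·(1−e^(−0.04t))/4.15;  IBU = (α/100)·m·U·1000/V;  BU:GU = IBU/GP
U = 1.65·0.000125^(40/1000)·(1−e^(−0.04·71))/4.15 = 0.2613
IBU = (10.0/100)·73·0.2613·1000/23.0 = 82.9396
BU:GU = 82.9396/40

2.0735


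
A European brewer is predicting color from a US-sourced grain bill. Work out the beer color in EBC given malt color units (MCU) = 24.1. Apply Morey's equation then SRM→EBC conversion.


SRM = 1.4922·MCU^0.6859;  EBC = SRM·1.97
SRM = 1.4922·24.1^0.6859 = 13.2359
EBC = 13.2359·1.97

26.0747 EBC


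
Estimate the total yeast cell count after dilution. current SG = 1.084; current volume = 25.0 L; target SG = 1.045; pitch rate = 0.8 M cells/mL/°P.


V_w = V·((SG_c−1)/(SG_t−1)−1);  °P = 259 − 259/SG_t;  cells = rate·(V+V_w)·°P
V_w = 25.0·((1.084−1)/(1.045−1)−1) = 21.6667
V_final = 25.0 + 21.6667 = 46.6667
°P = 259 − 259/1.045 = 11.1531
cells = 0.8·46.6667·11.1531

416.3828 billion cells


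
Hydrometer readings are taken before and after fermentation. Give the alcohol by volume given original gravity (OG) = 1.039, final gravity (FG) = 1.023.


ABV = (OG − FG) · 131.25
ABV = (1.039 − 1.023) · 131.25

2.1000 % ABV


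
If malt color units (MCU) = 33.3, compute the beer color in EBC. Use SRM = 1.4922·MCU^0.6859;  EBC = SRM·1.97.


SRM = 1.4922·33.3^0.6859 = 16.5223
EBC = 16.5223·1.97

32.5490 EBC


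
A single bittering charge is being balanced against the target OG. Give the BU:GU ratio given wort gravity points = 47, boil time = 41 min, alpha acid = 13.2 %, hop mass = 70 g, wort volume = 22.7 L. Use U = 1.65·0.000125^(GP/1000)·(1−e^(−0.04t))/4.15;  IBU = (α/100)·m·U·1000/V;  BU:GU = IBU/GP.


U = 1.65·0.000125^(47/1000)·(1−e^(−0.04·41))/4.15 = 0.2101
IBU = (13.2/100)·70·0.2101·1000/22.7 = 85.5032
BU:GU = 85.5032/47

1.8192


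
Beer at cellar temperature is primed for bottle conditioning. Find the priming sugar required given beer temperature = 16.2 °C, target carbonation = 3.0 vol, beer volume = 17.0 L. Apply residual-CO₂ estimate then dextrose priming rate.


residual = 14.695·(0.01821 + 0.09011·e^(−0.04·T));  sugar = (target − residual)·4.0·V
residual = 14.695·(0.01821 + 0.09011·e^(−0.04·16.2)) = 0.9603
sugar = (3.0 − 0.9603)·4.0·17.0

138.7026 g


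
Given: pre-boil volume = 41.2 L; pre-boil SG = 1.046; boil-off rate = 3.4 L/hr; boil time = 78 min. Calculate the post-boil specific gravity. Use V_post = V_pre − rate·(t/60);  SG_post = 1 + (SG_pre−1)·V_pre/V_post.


V_post = 41.2 − 3.4·(78/60) = 36.7800
SG_post = 1 + (1.046 − 1)·41.2/36.7800

1.0515


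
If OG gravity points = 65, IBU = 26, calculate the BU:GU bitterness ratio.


BU:GU = IBU / OG_points
BU:GU = 26 / 65

0.4000


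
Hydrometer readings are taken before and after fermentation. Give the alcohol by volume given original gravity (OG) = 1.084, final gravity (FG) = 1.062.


ABV = (OG − FG) · 131.25
ABV = (1.084 − 1.062) · 131.25

2.8875 % ABV


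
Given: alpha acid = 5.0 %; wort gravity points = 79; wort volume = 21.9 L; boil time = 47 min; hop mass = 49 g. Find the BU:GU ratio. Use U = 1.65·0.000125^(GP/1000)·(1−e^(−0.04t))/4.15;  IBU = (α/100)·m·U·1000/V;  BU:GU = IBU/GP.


U = 1.65·0.000125^(79/1000)·(1−e^(−0.04·47))/4.15 = 0.1656
IBU = (5.0/100)·49·0.1656·1000/21.9 = 18.5314
BU:GU = 18.5314/79

0.2346


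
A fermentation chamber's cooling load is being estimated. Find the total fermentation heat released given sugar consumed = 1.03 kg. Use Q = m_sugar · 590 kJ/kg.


Q = 1.03 · 590

607.7000 kJ


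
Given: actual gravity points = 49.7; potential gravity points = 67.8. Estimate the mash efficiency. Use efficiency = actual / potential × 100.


efficiency = 49.7 / 67.8 × 100

73.3038 %


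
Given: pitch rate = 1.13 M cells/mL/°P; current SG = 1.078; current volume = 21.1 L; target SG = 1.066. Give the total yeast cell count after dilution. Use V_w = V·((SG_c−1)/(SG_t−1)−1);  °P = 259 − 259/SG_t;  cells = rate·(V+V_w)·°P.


V_w = 21.1·((1.078−1)/(1.066−1)−1) = 3.8364
V_final = 21.1 + 3.8364 = 24.9364
°P = 259 − 259/1.066 = 16.0356
cells = 1.13·24.9364·16.0356

451.8539 billion cells


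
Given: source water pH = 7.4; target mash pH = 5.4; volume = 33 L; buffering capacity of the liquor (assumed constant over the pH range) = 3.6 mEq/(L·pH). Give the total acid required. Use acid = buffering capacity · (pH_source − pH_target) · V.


acid = 3.6 · (7.4 − 5.4) · 33

237.6000 mEq


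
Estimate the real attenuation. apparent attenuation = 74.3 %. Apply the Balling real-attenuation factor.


RA = AA · 0.8192
RA = 74.3 · 0.8192

60.8666 %


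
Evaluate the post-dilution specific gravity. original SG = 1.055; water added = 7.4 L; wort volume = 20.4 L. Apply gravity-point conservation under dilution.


SG_new = 1 + (SG_old − 1)·V_old/(V_old + V_water)
pts = (1.055 − 1)·1000·20.4/(20.4 + 7.4) = 40.3597
SG_new = 1 + 40.3597/1000

1.0404


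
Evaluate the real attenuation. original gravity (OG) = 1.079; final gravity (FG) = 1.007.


AA = (OG−FG)/(OG−1)·100;  RA = AA·0.8192
AA = (1.079 − 1.007)/(1.079 − 1)·100 = 91.1392
RA = 91.1392·0.8192

74.6613 %


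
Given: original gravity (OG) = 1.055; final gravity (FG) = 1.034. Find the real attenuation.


AA = (OG−FG)/(OG−1)·100;  RA = AA·0.8192
AA = (1.055 − 1.034)/(1.055 − 1)·100 = 38.1818
RA = 38.1818·0.8192

31.2785 %


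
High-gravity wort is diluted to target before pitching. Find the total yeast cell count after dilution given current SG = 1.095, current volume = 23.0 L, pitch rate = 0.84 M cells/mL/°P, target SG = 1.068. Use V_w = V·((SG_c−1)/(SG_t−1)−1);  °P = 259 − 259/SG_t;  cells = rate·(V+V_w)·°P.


V_w = 23.0·((1.095−1)/(1.068−1)−1) = 9.1324
V_final = 23.0 + 9.1324 = 32.1324
°P = 259 − 259/1.068 = 16.4906
cells = 0.84·32.1324·16.4906

445.1017 billion cells


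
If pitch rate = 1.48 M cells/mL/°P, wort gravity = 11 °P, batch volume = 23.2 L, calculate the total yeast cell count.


cells (billions) = rate · V_L · °P
cells = 1.48 · 23.2 · 11

377.6960 billion cells


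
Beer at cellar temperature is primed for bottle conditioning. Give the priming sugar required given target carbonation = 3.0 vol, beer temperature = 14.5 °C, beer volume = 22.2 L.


residual = 14.695·(0.01821 + 0.09011·e^(−0.04·T));  sugar = (target − residual)·4.0·V
residual = 14.695·(0.01821 + 0.09011·e^(−0.04·14.5)) = 1.0090
sugar = (3.0 − 1.0090)·4.0·22.2

176.8013 g


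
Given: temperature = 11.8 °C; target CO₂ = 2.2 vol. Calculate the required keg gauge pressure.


psi = vols/(0.01821 + 0.09011·e^(−0.04·T)) − 14.695
psi = 2.2/(0.01821 + 0.09011·e^(−0.04·11.8)) − 14.695

14.8684 psi


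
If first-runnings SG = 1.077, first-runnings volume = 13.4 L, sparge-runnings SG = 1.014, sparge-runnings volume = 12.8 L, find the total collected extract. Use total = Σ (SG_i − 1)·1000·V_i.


first = (1.077 − 1)·1000·13.4 = 1031.8000
sparge = (1.014 − 1)·1000·12.8 = 179.2000
total = 1031.8000 + 179.2000

1211.0000 gravity·L


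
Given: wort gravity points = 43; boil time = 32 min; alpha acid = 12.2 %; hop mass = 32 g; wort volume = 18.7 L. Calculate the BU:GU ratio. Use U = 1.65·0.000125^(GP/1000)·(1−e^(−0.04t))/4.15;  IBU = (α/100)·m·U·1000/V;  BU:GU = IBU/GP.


U = 1.65·0.000125^(43/1000)·(1−e^(−0.04·32))/4.15 = 0.1950
IBU = (12.2/100)·32·0.1950·1000/18.7 = 40.7180
BU:GU = 40.7180/43

0.9469


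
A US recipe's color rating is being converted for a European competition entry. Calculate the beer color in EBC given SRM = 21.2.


EBC = SRM · 1.97
EBC = 21.2 · 1.97

41.7640 EBC


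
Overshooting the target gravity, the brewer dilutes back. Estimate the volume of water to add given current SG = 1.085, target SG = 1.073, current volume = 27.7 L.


V_water = V·((SG_curr − 1)/(SG_target − 1) − 1)
V_water = 27.7·((1.085 − 1)/(1.073 − 1) − 1)

4.5534 L


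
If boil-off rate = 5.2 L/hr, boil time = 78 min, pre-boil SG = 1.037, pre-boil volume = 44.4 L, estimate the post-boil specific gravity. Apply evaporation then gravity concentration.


V_post = V_pre − rate·(t/60);  SG_post = 1 + (SG_pre−1)·V_pre/V_post
V_post = 44.4 − 5.2·(78/60) = 37.6400
SG_post = 1 + (1.037 − 1)·44.4/37.6400

1.0436


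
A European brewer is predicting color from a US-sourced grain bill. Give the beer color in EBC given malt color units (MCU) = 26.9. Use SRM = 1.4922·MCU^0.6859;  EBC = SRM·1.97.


SRM = 1.4922·26.9^0.6859 = 14.2723
EBC = 14.2723·1.97

28.1164 EBC


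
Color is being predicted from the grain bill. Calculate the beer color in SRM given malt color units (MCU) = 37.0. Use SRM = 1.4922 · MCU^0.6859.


SRM = 1.4922 · 37.0^0.6859

17.7606 SRM


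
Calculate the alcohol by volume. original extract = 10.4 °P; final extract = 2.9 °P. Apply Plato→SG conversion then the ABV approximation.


SG = 259/(259 − P);  ABV = (OG − FG)·131.25
OG = 259/(259 − 10.4) = 1.0418
FG = 259/(259 − 2.9) = 1.0113
ABV = (1.0418 − 1.0113)·131.25

4.0045 % ABV


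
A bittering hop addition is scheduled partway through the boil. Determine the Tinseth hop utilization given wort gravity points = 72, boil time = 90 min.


U = 1.65·0.000125^(GP/1000) · (1 − e^(−0.04·t))/4.15
bigness = 1.65·0.000125^(72/1000) = 0.8639
boil_factor = (1 − e^(−0.04·90))/4.15 = 0.2344
U = 0.8639 · 0.2344

0.2025


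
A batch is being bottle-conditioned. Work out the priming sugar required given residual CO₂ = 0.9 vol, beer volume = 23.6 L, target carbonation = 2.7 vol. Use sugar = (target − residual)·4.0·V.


sugar = (2.7 − 0.9)·4.0·23.6

169.9200 g


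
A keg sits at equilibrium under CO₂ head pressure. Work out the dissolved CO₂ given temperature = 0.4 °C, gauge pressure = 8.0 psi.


vols = (P + 14.695)·(0.01821 + 0.09011·e^(−0.04·T))
vols = (8.0 + 14.695)·(0.01821 + 0.09011·e^(−0.04·0.4))

2.4259 volumes


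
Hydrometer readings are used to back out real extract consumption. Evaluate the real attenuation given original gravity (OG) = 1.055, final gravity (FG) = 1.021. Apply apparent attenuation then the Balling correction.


AA = (OG−FG)/(OG−1)·100;  RA = AA·0.8192
AA = (1.055 − 1.021)/(1.055 − 1)·100 = 61.8182
RA = 61.8182·0.8192

50.6415 %


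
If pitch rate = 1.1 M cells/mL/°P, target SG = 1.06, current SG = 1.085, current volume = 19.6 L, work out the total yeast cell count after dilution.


V_w = V·((SG_c−1)/(SG_t−1)−1);  °P = 259 − 259/SG_t;  cells = rate·(V+V_w)·°P
V_w = 19.6·((1.085−1)/(1.06−1)−1) = 8.1667
V_final = 19.6 + 8.1667 = 27.7667
°P = 259 − 259/1.06 = 14.6604
cells = 1.1·27.7667·14.6604

447.7768 billion cells


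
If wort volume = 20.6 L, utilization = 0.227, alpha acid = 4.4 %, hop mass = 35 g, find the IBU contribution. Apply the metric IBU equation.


IBU = (α/100)·mass·U·1000 / V
IBU = (4.4/100)·35·0.227·1000 / 20.6

16.9699 IBU


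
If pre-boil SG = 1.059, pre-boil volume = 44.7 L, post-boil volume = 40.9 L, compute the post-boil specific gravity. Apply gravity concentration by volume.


SG_post = 1 + (SG_pre − 1)·V_pre/V_post
pts_pre = (1.059 − 1)·1000 = 59.0000
pts_post = 59.0000·44.7/40.9 = 64.4817
SG_post = 1 + 64.4817/1000

1.0645


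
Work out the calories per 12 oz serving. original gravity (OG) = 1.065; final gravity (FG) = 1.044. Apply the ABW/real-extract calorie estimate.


ABW = (OG−FG)·131.25·0.79/FG;  °P = 259 − 259/SG (for OG→OE and FG→AE);  RE = 0.1808·OE + 0.8192·AE;  Cal = (6.9·ABW + 4·(RE−0.1))·FG·3.55
ABW = (1.065 − 1.044)·131.25·0.79/1.044 = 2.0857
OE = 259 − 259/1.065 = 15.8075 °P
AE = 259 − 259/1.044 = 10.9157 °P
RE = 0.1808·15.8075 + 0.8192·10.9157 = 11.8001 °P
Cal = (6.9·2.0857 + 4·(11.8001−0.1))·1.044·3.55

226.7887 kcal


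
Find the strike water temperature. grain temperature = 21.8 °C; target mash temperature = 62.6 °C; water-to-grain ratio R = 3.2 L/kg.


T_strike = (0.41/R)·(T_mash − T_grain) + T_mash
T_strike = (0.41/3.2)·(62.6 − 21.8) + 62.6

67.8275 °C


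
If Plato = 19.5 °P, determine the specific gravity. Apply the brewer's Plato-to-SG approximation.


SG = 259/(259 − P)
SG = 259/(259 − 19.5)

1.0814


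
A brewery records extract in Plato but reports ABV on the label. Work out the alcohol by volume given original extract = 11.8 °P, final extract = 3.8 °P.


SG = 259/(259 − P);  ABV = (OG − FG)·131.25
OG = 259/(259 − 11.8) = 1.0477
FG = 259/(259 − 3.8) = 1.0149
ABV = (1.0477 − 1.0149)·131.25

4.3108 % ABV


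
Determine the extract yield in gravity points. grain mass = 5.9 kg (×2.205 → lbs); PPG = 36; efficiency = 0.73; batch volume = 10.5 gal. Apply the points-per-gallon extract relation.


points = lbs × PPG × eff / vol
lbs = 5.9 × 2.205 = 13.0095
points = 13.0095 × 36 × 0.73 / 10.5

32.5609 points


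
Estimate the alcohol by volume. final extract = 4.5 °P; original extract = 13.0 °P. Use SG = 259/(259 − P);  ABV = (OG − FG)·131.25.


OG = 259/(259 − 13.0) = 1.0528
FG = 259/(259 − 4.5) = 1.0177
ABV = (1.0528 − 1.0177)·131.25

4.6152 % ABV


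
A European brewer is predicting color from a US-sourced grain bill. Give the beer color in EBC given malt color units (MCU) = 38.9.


SRM = 1.4922·MCU^0.6859;  EBC = SRM·1.97
SRM = 1.4922·38.9^0.6859 = 18.3812
EBC = 18.3812·1.97

36.2109 EBC


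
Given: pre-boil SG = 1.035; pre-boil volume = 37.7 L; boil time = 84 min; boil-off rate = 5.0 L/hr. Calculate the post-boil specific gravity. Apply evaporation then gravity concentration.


V_post = V_pre − rate·(t/60);  SG_post = 1 + (SG_pre−1)·V_pre/V_post
V_post = 37.7 − 5.0·(84/60) = 30.7000
SG_post = 1 + (1.035 − 1)·37.7/30.7000

1.0430


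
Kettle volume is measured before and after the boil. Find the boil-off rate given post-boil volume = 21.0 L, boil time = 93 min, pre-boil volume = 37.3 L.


rate = (V_pre − V_post) / (t_min/60)
rate = (37.3 − 21.0) / (93/60)

10.5161 L/hr


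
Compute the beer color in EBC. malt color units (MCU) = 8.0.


SRM = 1.4922·MCU^0.6859;  EBC = SRM·1.97
SRM = 1.4922·8.0^0.6859 = 6.2124
EBC = 6.2124·1.97

12.2383 EBC


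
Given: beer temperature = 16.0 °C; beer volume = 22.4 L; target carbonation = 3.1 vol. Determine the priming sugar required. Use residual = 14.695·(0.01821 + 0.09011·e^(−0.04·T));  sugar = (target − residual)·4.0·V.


residual = 14.695·(0.01821 + 0.09011·e^(−0.04·16.0)) = 0.9658
sugar = (3.1 − 0.9658)·4.0·22.4

191.2226 g


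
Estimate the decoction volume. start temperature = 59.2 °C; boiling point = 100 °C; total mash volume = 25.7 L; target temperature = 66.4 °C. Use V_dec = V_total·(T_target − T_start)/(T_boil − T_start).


V_dec = 25.7·(66.4 − 59.2)/(100 − 59.2)

4.5353 L


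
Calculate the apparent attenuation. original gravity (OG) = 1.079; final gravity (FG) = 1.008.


AA = (OG − FG)/(OG − 1) · 100
AA = (1.079 − 1.008)/(1.079 − 1) · 100

89.8734 %


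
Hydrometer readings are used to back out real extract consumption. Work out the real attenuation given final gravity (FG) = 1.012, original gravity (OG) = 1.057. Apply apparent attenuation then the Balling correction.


AA = (OG−FG)/(OG−1)·100;  RA = AA·0.8192
AA = (1.057 − 1.012)/(1.057 − 1)·100 = 78.9474
RA = 78.9474·0.8192

64.6737 %


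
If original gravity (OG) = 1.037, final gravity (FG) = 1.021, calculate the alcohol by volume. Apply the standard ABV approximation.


ABV = (OG − FG) · 131.25
ABV = (1.037 − 1.021) · 131.25

2.1000 % ABV


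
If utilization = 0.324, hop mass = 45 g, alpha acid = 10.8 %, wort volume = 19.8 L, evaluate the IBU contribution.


IBU = (α/100)·mass·U·1000 / V
IBU = (10.8/100)·45·0.324·1000 / 19.8

79.5273 IBU


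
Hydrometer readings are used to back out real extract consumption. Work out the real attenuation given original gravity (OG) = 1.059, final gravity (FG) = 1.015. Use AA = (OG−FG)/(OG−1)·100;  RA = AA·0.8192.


AA = (1.059 − 1.015)/(1.059 − 1)·100 = 74.5763
RA = 74.5763·0.8192

61.0929 %


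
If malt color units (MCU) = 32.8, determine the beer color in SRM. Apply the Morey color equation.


SRM = 1.4922 · MCU^0.6859
SRM = 1.4922 · 32.8^0.6859

16.3518 SRM


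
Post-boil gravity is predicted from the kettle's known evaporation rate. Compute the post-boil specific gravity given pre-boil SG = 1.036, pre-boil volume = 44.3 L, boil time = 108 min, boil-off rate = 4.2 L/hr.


V_post = V_pre − rate·(t/60);  SG_post = 1 + (SG_pre−1)·V_pre/V_post
V_post = 44.3 − 4.2·(108/60) = 36.7400
SG_post = 1 + (1.036 − 1)·44.3/36.7400

1.0434


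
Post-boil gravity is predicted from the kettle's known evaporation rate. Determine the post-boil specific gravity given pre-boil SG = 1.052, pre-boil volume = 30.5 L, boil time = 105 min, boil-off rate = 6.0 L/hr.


V_post = V_pre − rate·(t/60);  SG_post = 1 + (SG_pre−1)·V_pre/V_post
V_post = 30.5 − 6.0·(105/60) = 20.0000
SG_post = 1 + (1.052 − 1)·30.5/20.0000

1.0793


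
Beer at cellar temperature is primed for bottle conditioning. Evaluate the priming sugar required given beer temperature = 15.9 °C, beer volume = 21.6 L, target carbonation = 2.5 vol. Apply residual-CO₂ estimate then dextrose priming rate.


residual = 14.695·(0.01821 + 0.09011·e^(−0.04·T));  sugar = (target − residual)·4.0·V
residual = 14.695·(0.01821 + 0.09011·e^(−0.04·15.9)) = 0.9686
sugar = (2.5 − 0.9686)·4.0·21.6

132.3115 g


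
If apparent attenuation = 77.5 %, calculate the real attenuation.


RA = AA · 0.8192
RA = 77.5 · 0.8192

63.4880 %


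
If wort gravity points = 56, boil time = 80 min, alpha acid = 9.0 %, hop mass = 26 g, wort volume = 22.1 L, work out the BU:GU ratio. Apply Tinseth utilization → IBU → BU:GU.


U = 1.65·0.000125^(GP/1000)·(1−e^(−0.04t))/4.15;  IBU = (α/100)·m·U·1000/V;  BU:GU = IBU/GP
U = 1.65·0.000125^(56/1000)·(1−e^(−0.04·80))/4.15 = 0.2306
IBU = (9.0/100)·26·0.2306·1000/22.1 = 24.4125
BU:GU = 24.4125/56

0.4359


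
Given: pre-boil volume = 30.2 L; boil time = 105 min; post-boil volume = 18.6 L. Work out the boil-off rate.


rate = (V_pre − V_post) / (t_min/60)
rate = (30.2 − 18.6) / (105/60)

6.6286 L/hr


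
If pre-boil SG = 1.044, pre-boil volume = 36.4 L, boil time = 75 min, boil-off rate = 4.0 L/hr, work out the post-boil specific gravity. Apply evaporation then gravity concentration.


V_post = V_pre − rate·(t/60);  SG_post = 1 + (SG_pre−1)·V_pre/V_post
V_post = 36.4 − 4.0·(75/60) = 31.4000
SG_post = 1 + (1.044 − 1)·36.4/31.4000

1.0510


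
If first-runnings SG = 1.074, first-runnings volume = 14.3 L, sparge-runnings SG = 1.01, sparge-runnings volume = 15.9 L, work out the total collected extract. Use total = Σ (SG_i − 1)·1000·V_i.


first = (1.074 − 1)·1000·14.3 = 1058.2000
sparge = (1.01 − 1)·1000·15.9 = 159.0000
total = 1058.2000 + 159.0000

1217.2000 gravity·L


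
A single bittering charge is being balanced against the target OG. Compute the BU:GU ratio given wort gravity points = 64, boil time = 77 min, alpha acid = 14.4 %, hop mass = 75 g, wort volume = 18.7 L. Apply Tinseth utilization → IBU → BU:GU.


U = 1.65·0.000125^(GP/1000)·(1−e^(−0.04t))/4.15;  IBU = (α/100)·m·U·1000/V;  BU:GU = IBU/GP
U = 1.65·0.000125^(64/1000)·(1−e^(−0.04·77))/4.15 = 0.2134
IBU = (14.4/100)·75·0.2134·1000/18.7 = 123.2501
BU:GU = 123.2501/64

1.9258


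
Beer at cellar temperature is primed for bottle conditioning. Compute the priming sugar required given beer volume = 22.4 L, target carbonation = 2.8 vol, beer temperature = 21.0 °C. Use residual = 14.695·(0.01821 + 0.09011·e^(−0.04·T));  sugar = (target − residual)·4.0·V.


residual = 14.695·(0.01821 + 0.09011·e^(−0.04·21.0)) = 0.8393
sugar = (2.8 − 0.8393)·4.0·22.4

175.6830 g


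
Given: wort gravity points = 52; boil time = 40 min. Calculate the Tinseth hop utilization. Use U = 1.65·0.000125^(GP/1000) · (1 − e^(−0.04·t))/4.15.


bigness = 1.65·0.000125^(52/1000) = 1.0340
boil_factor = (1 − e^(−0.04·40))/4.15 = 0.1923
U = 1.0340 · 0.1923

0.1989


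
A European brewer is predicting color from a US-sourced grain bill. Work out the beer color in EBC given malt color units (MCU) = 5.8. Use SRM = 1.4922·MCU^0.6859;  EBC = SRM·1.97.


SRM = 1.4922·5.8^0.6859 = 4.9827
EBC = 4.9827·1.97

9.8159 EBC


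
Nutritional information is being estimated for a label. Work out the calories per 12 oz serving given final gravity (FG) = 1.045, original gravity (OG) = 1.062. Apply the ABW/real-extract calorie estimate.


ABW = (OG−FG)·131.25·0.79/FG;  °P = 259 − 259/SG (for OG→OE and FG→AE);  RE = 0.1808·OE + 0.8192·AE;  Cal = (6.9·ABW + 4·(RE−0.1))·FG·3.55
ABW = (1.062 − 1.045)·131.25·0.79/1.045 = 1.6868
OE = 259 − 259/1.062 = 15.1205 °P
AE = 259 − 259/1.045 = 11.1531 °P
RE = 0.1808·15.1205 + 0.8192·11.1531 = 11.8704 °P
Cal = (6.9·1.6868 + 4·(11.8704−0.1))·1.045·3.55

217.8383 kcal


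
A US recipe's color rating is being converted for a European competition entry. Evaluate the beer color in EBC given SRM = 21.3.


EBC = SRM · 1.97
EBC = 21.3 · 1.97

41.9610 EBC


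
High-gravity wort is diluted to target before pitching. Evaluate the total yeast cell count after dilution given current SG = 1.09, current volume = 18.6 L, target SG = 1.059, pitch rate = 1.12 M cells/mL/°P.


V_w = V·((SG_c−1)/(SG_t−1)−1);  °P = 259 − 259/SG_t;  cells = rate·(V+V_w)·°P
V_w = 18.6·((1.09−1)/(1.059−1)−1) = 9.7729
V_final = 18.6 + 9.7729 = 28.3729
°P = 259 − 259/1.059 = 14.4297
cells = 1.12·28.3729·14.4297

458.5401 billion cells


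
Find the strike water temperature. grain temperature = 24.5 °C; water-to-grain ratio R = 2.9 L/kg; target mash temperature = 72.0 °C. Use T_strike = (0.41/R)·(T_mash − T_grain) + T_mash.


T_strike = (0.41/2.9)·(72.0 − 24.5) + 72.0

78.7155 °C


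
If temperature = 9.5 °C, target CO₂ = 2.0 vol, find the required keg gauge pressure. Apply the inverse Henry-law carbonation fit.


psi = vols/(0.01821 + 0.09011·e^(−0.04·T)) − 14.695
psi = 2.0/(0.01821 + 0.09011·e^(−0.04·9.5)) − 14.695

10.3574 psi


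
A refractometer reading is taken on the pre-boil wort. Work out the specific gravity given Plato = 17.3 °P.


SG = 259/(259 − P)
SG = 259/(259 − 17.3)

1.0716


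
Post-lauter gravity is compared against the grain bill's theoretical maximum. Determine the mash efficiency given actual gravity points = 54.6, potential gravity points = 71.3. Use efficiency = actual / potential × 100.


efficiency = 54.6 / 71.3 × 100

76.5778 %


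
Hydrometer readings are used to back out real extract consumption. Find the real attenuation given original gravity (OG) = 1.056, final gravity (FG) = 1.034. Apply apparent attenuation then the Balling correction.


AA = (OG−FG)/(OG−1)·100;  RA = AA·0.8192
AA = (1.056 − 1.034)/(1.056 − 1)·100 = 39.2857
RA = 39.2857·0.8192

32.1829 %


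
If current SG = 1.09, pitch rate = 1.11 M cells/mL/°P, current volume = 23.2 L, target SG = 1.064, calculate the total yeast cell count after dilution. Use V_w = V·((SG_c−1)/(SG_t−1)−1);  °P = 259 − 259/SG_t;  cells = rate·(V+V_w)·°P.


V_w = 23.2·((1.09−1)/(1.064−1)−1) = 9.4250
V_final = 23.2 + 9.4250 = 32.6250
°P = 259 − 259/1.064 = 15.5789
cells = 1.11·32.6250·15.5789

564.1721 billion cells


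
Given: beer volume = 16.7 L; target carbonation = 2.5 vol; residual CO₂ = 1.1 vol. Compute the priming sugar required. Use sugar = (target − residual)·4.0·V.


sugar = (2.5 − 1.1)·4.0·16.7

93.5200 g


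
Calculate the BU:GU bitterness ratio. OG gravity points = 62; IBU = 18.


BU:GU = IBU / OG_points
BU:GU = 18 / 62

0.2903


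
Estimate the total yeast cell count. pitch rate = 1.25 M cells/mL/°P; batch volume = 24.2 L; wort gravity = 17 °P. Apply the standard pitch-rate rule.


cells (billions) = rate · V_L · °P
cells = 1.25 · 24.2 · 17

514.2500 billion cells


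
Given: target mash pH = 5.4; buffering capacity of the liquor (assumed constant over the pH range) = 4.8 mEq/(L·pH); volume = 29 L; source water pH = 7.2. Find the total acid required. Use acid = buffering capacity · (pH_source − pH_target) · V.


acid = 4.8 · (7.2 − 5.4) · 29

250.5600 mEq


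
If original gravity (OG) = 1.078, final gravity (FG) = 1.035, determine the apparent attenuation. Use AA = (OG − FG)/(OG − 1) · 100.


AA = (1.078 − 1.035)/(1.078 − 1) · 100

55.1282 %


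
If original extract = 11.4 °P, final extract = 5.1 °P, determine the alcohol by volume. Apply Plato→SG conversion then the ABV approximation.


SG = 259/(259 − P);  ABV = (OG − FG)·131.25
OG = 259/(259 − 11.4) = 1.0460
FG = 259/(259 − 5.1) = 1.0201
ABV = (1.0460 − 1.0201)·131.25

3.4066 % ABV


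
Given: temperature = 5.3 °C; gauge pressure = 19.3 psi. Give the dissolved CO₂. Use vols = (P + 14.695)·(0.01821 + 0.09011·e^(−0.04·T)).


vols = (19.3 + 14.695)·(0.01821 + 0.09011·e^(−0.04·5.3))

3.0971 volumes


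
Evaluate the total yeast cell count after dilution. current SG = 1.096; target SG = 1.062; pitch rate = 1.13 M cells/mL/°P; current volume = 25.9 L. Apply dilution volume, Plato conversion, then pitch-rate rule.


V_w = V·((SG_c−1)/(SG_t−1)−1);  °P = 259 − 259/SG_t;  cells = rate·(V+V_w)·°P
V_w = 25.9·((1.096−1)/(1.062−1)−1) = 14.2032
V_final = 25.9 + 14.2032 = 40.1032
°P = 259 − 259/1.062 = 15.1205
cells = 1.13·40.1032·15.1205

685.2116 billion cells


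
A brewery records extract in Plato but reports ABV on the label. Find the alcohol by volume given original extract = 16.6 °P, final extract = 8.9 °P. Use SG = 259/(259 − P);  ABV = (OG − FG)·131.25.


OG = 259/(259 − 16.6) = 1.0685
FG = 259/(259 − 8.9) = 1.0356
ABV = (1.0685 − 1.0356)·131.25

4.3176 % ABV


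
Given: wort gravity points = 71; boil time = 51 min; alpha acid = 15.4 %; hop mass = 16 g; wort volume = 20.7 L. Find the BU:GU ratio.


U = 1.65·0.000125^(GP/1000)·(1−e^(−0.04t))/4.15;  IBU = (α/100)·m·U·1000/V;  BU:GU = IBU/GP
U = 1.65·0.000125^(71/1000)·(1−e^(−0.04·51))/4.15 = 0.1827
IBU = (15.4/100)·16·0.1827·1000/20.7 = 21.7516
BU:GU = 21.7516/71

0.3064


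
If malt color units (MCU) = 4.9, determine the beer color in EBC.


SRM = 1.4922·MCU^0.6859;  EBC = SRM·1.97
SRM = 1.4922·4.9^0.6859 = 4.4385
EBC = 4.4385·1.97

8.7438 EBC


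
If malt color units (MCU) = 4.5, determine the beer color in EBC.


SRM = 1.4922·MCU^0.6859;  EBC = SRM·1.97
SRM = 1.4922·4.5^0.6859 = 4.1866
EBC = 4.1866·1.97

8.2477 EBC


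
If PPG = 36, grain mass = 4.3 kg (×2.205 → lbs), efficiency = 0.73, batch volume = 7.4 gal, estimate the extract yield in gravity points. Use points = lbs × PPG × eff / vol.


lbs = 4.3 × 2.205 = 9.4815
points = 9.4815 × 36 × 0.73 / 7.4

33.6721 points


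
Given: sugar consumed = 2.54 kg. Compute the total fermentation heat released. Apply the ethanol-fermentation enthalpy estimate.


Q = m_sugar · 590 kJ/kg
Q = 2.54 · 590

1498.6000 kJ


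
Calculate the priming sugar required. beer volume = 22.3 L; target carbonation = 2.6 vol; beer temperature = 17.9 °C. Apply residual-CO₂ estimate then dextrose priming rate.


residual = 14.695·(0.01821 + 0.09011·e^(−0.04·T));  sugar = (target − residual)·4.0·V
residual = 14.695·(0.01821 + 0.09011·e^(−0.04·17.9)) = 0.9147
sugar = (2.6 − 0.9147)·4.0·22.3

150.3270 g


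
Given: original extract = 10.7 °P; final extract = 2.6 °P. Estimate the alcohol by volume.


SG = 259/(259 − P);  ABV = (OG − FG)·131.25
OG = 259/(259 − 10.7) = 1.0431
FG = 259/(259 − 2.6) = 1.0101
ABV = (1.0431 − 1.0101)·131.25

4.3250 % ABV


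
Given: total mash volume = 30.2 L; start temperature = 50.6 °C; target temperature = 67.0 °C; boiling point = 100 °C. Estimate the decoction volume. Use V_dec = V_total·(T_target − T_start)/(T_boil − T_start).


V_dec = 30.2·(67.0 − 50.6)/(100 − 50.6)

10.0259 L


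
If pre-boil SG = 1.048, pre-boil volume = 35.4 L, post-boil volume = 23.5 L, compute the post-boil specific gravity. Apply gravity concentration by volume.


SG_post = 1 + (SG_pre − 1)·V_pre/V_post
pts_pre = (1.048 − 1)·1000 = 48.0000
pts_post = 48.0000·35.4/23.5 = 72.3064
SG_post = 1 + 72.3064/1000

1.0723


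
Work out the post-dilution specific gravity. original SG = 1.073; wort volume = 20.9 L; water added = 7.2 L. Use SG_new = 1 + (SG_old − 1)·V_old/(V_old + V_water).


pts = (1.073 − 1)·1000·20.9/(20.9 + 7.2) = 54.2954
SG_new = 1 + 54.2954/1000

1.0543


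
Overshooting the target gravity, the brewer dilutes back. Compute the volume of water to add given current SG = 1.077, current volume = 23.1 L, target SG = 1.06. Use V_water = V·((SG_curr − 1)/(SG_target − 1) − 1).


V_water = 23.1·((1.077 − 1)/(1.06 − 1) − 1)

6.5450 L


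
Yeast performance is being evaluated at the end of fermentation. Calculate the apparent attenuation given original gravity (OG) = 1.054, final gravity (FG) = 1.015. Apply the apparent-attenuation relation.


AA = (OG − FG)/(OG − 1) · 100
AA = (1.054 − 1.015)/(1.054 − 1) · 100

72.2222 %


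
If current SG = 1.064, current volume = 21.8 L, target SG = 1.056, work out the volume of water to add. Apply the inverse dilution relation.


V_water = V·((SG_curr − 1)/(SG_target − 1) − 1)
V_water = 21.8·((1.064 − 1)/(1.056 − 1) − 1)

3.1143 L


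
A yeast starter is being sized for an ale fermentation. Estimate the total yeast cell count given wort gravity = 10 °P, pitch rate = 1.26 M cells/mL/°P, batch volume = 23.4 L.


cells (billions) = rate · V_L · °P
cells = 1.26 · 23.4 · 10

294.8400 billion cells


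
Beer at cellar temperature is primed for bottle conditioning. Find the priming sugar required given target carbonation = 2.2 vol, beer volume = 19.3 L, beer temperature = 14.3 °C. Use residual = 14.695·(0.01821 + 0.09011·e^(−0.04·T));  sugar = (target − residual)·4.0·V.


residual = 14.695·(0.01821 + 0.09011·e^(−0.04·14.3)) = 1.0149
sugar = (2.2 − 1.0149)·4.0·19.3

91.4859 g


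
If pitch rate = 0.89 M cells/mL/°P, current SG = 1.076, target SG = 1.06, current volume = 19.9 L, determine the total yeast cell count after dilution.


V_w = V·((SG_c−1)/(SG_t−1)−1);  °P = 259 − 259/SG_t;  cells = rate·(V+V_w)·°P
V_w = 19.9·((1.076−1)/(1.06−1)−1) = 5.3067
V_final = 19.9 + 5.3067 = 25.2067
°P = 259 − 259/1.06 = 14.6604
cells = 0.89·25.2067·14.6604

328.8899 billion cells


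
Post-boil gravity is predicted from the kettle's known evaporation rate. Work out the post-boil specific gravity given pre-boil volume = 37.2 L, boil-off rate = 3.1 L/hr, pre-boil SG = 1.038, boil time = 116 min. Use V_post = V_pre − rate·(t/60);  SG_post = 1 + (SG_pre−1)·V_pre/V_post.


V_post = 37.2 − 3.1·(116/60) = 31.2067
SG_post = 1 + (1.038 − 1)·37.2/31.2067

1.0453


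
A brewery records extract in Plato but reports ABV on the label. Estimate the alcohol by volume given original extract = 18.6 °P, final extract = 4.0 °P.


SG = 259/(259 − P);  ABV = (OG − FG)·131.25
OG = 259/(259 − 18.6) = 1.0774
FG = 259/(259 − 4.0) = 1.0157
ABV = (1.0774 − 1.0157)·131.25

8.0961 % ABV


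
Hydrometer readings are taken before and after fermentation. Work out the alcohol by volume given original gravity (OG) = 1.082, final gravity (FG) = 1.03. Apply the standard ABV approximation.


ABV = (OG − FG) · 131.25
ABV = (1.082 − 1.03) · 131.25

6.8250 % ABV


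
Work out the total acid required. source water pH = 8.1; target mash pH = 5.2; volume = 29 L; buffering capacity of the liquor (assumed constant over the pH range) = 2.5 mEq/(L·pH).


acid = buffering capacity · (pH_source − pH_target) · V
acid = 2.5 · (8.1 − 5.2) · 29

210.2500 mEq


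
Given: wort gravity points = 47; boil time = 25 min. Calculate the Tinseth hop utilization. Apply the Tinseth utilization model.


U = 1.65·0.000125^(GP/1000) · (1 − e^(−0.04·t))/4.15
bigness = 1.65·0.000125^(47/1000) = 1.0815
boil_factor = (1 − e^(−0.04·25))/4.15 = 0.1523
U = 1.0815 · 0.1523

0.1647


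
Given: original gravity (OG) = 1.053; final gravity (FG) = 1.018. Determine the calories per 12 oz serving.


ABW = (OG−FG)·131.25·0.79/FG;  °P = 259 − 259/SG (for OG→OE and FG→AE);  RE = 0.1808·OE + 0.8192·AE;  Cal = (6.9·ABW + 4·(RE−0.1))·FG·3.55
ABW = (1.053 − 1.018)·131.25·0.79/1.018 = 3.5649
OE = 259 − 259/1.053 = 13.0361 °P
AE = 259 − 259/1.018 = 4.5796 °P
RE = 0.1808·13.0361 + 0.8192·4.5796 = 6.1085 °P
Cal = (6.9·3.5649 + 4·(6.1085−0.1))·1.018·3.55

175.7505 kcal


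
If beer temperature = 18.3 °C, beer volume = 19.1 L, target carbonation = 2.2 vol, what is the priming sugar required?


residual = 14.695·(0.01821 + 0.09011·e^(−0.04·T));  sugar = (target − residual)·4.0·V
residual = 14.695·(0.01821 + 0.09011·e^(−0.04·18.3)) = 0.9044
sugar = (2.2 − 0.9044)·4.0·19.1

98.9801 g


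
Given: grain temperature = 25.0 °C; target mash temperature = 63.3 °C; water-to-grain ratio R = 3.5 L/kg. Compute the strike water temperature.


T_strike = (0.41/R)·(T_mash − T_grain) + T_mash
T_strike = (0.41/3.5)·(63.3 − 25.0) + 63.3

67.7866 °C


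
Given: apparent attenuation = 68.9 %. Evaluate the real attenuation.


RA = AA · 0.8192
RA = 68.9 · 0.8192

56.4429 %


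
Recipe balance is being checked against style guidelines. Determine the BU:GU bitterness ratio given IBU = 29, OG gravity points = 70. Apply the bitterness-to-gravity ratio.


BU:GU = IBU / OG_points
BU:GU = 29 / 70

0.4143


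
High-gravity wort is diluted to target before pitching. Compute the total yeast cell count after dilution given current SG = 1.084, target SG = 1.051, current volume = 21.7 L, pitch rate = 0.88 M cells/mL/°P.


V_w = V·((SG_c−1)/(SG_t−1)−1);  °P = 259 − 259/SG_t;  cells = rate·(V+V_w)·°P
V_w = 21.7·((1.084−1)/(1.051−1)−1) = 14.0412
V_final = 21.7 + 14.0412 = 35.7412
°P = 259 − 259/1.051 = 12.5680
cells = 0.88·35.7412·12.5680

395.2927 billion cells


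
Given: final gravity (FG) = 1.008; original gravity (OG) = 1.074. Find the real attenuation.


AA = (OG−FG)/(OG−1)·100;  RA = AA·0.8192
AA = (1.074 − 1.008)/(1.074 − 1)·100 = 89.1892
RA = 89.1892·0.8192

73.0638 %


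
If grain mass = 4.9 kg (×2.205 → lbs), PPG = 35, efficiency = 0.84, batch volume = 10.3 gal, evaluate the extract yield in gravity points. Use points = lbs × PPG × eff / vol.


lbs = 4.9 × 2.205 = 10.8045
points = 10.8045 × 35 × 0.84 / 10.3

30.8400 points


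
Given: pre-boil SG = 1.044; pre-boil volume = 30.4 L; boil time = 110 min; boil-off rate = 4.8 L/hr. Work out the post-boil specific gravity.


V_post = V_pre − rate·(t/60);  SG_post = 1 + (SG_pre−1)·V_pre/V_post
V_post = 30.4 − 4.8·(110/60) = 21.6000
SG_post = 1 + (1.044 − 1)·30.4/21.6000

1.0619


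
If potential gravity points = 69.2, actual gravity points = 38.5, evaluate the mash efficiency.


efficiency = actual / potential × 100
efficiency = 38.5 / 69.2 × 100

55.6358 %


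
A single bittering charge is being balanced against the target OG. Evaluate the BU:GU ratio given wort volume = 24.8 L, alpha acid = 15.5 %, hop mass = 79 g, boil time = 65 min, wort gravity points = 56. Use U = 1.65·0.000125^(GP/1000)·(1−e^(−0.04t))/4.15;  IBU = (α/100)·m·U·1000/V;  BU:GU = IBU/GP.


U = 1.65·0.000125^(56/1000)·(1−e^(−0.04·65))/4.15 = 0.2225
IBU = (15.5/100)·79·0.2225·1000/24.8 = 109.8633
BU:GU = 109.8633/56

1.9618


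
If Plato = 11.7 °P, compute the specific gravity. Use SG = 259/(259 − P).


SG = 259/(259 − 11.7)

1.0473


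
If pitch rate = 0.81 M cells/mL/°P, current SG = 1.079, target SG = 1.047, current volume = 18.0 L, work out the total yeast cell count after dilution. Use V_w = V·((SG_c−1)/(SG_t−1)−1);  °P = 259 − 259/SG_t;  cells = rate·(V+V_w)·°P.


V_w = 18.0·((1.079−1)/(1.047−1)−1) = 12.2553
V_final = 18.0 + 12.2553 = 30.2553
°P = 259 − 259/1.047 = 11.6266
cells = 0.81·30.2553·11.6266

284.9297 billion cells


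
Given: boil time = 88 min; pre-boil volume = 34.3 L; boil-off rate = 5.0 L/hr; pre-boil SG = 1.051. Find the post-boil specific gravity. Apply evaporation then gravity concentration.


V_post = V_pre − rate·(t/60);  SG_post = 1 + (SG_pre−1)·V_pre/V_post
V_post = 34.3 − 5.0·(88/60) = 26.9667
SG_post = 1 + (1.051 − 1)·34.3/26.9667

1.0649


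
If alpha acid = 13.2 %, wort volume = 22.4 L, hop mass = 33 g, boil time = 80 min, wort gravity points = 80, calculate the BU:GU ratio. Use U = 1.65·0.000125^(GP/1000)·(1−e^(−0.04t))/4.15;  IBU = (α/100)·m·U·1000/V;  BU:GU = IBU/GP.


U = 1.65·0.000125^(80/1000)·(1−e^(−0.04·80))/4.15 = 0.1858
IBU = (13.2/100)·33·0.1858·1000/22.4 = 36.1372
BU:GU = 36.1372/80

0.4517


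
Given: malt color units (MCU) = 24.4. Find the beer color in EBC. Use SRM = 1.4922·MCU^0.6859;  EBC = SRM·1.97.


SRM = 1.4922·24.4^0.6859 = 13.3487
EBC = 13.3487·1.97

26.2969 EBC


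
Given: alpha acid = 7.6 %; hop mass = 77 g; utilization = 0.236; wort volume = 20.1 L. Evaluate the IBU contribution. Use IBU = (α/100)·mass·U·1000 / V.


IBU = (7.6/100)·77·0.236·1000 / 20.1

68.7100 IBU


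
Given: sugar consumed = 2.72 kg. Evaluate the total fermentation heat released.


Q = m_sugar · 590 kJ/kg
Q = 2.72 · 590

1604.8000 kJ


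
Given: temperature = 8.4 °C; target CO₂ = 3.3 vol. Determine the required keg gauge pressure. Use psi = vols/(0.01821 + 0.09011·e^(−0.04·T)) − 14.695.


psi = 3.3/(0.01821 + 0.09011·e^(−0.04·8.4)) − 14.695

25.2543 psi


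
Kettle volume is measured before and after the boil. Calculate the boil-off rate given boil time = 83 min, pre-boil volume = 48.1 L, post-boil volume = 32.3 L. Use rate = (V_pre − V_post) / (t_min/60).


rate = (48.1 − 32.3) / (83/60)

11.4217 L/hr
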